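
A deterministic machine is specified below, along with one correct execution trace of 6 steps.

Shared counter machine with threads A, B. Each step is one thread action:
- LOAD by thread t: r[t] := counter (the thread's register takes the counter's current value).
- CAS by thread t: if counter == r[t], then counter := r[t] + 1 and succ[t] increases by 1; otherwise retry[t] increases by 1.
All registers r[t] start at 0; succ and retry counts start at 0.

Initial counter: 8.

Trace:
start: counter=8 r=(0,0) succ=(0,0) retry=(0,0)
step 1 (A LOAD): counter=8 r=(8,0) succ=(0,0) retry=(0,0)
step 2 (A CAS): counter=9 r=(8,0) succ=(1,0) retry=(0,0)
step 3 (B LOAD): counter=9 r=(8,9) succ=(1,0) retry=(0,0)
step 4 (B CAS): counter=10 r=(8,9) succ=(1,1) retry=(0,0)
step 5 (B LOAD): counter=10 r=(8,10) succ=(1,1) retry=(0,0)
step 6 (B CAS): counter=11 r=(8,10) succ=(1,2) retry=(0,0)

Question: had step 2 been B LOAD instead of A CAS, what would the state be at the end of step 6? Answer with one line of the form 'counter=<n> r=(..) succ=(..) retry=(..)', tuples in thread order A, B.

(re-executing from step 2 with the substitution; state before step 2: counter=8 r=(8,0) succ=(0,0) retry=(0,0))
step 2 (B LOAD): counter=8 r=(8,8) succ=(0,0) retry=(0,0)
step 3 (B LOAD): counter=8 r=(8,8) succ=(0,0) retry=(0,0)
step 4 (B CAS): counter=9 r=(8,8) succ=(0,1) retry=(0,0)
step 5 (B LOAD): counter=9 r=(8,9) succ=(0,1) retry=(0,0)
step 6 (B CAS): counter=10 r=(8,9) succ=(0,2) retry=(0,0)

counter=10 r=(8,9) succ=(0,2) retry=(0,0)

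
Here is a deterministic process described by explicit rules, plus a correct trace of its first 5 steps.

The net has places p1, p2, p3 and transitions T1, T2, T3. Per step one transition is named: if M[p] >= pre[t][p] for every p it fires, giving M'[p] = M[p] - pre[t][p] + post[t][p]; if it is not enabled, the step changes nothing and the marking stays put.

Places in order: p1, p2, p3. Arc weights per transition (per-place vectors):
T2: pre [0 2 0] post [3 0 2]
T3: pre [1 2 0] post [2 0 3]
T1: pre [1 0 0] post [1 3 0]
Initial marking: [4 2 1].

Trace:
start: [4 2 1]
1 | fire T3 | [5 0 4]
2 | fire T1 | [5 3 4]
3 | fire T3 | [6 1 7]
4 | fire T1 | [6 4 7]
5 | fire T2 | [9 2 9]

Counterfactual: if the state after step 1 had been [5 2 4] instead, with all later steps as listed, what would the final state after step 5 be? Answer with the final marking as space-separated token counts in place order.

state after step 1 := [5 2 4]
2 | fire T1 | [5 5 4]
3 | fire T3 | [6 3 7]
4 | fire T1 | [6 6 7]
5 | fire T2 | [9 4 9]

9 4 9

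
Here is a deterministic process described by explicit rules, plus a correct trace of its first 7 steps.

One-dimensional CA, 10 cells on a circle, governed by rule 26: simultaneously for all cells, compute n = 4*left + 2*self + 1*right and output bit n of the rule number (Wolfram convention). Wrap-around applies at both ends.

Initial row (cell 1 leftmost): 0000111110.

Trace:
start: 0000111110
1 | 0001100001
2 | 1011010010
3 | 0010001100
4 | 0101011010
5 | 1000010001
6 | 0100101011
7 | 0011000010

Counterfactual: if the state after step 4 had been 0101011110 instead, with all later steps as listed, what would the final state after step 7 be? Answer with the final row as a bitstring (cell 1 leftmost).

state after step 4 := 0101011110
5 | 1000010001
6 | 0100101011
7 | 0011000010

0011000010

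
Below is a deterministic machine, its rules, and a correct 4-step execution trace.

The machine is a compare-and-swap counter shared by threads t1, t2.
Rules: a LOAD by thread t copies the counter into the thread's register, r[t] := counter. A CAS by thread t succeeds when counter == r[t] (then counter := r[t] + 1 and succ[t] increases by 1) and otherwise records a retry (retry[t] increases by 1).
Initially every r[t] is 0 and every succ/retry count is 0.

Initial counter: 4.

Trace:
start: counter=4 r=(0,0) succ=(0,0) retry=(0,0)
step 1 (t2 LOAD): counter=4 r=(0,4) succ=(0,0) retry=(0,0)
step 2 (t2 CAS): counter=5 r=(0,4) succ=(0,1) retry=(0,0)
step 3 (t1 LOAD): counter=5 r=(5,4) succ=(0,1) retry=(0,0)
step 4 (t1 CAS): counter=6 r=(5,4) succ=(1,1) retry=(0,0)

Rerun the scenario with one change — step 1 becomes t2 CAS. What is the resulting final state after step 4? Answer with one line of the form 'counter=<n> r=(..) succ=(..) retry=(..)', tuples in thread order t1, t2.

counter=5 r=(4,0) succ=(1,0) retry=(0,2)

(re-executing from step 1 with the substitution; state before step 1: counter=4 r=(0,0) succ=(0,0) retry=(0,0))
step 1 (t2 CAS): counter=4 r=(0,0) succ=(0,0) retry=(0,1)
step 2 (t2 CAS): counter=4 r=(0,0) succ=(0,0) retry=(0,2)
step 3 (t1 LOAD): counter=4 r=(4,0) succ=(0,0) retry=(0,2)
step 4 (t1 CAS): counter=5 r=(4,0) succ=(1,0) retry=(0,2)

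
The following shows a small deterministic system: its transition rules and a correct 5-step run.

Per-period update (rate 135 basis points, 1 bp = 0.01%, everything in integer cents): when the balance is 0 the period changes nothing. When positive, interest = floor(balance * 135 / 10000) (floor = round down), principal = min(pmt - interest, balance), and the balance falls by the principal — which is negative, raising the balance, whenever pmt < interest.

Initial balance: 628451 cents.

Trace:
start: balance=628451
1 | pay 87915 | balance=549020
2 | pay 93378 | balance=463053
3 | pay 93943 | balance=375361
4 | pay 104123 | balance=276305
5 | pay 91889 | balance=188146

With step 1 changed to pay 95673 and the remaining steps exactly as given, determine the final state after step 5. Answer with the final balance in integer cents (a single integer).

(re-executing from step 1 with the substitution; state before step 1: balance=628451)
1 | pay 95673 | balance=541262
2 | pay 93378 | balance=455191
3 | pay 93943 | balance=367393
4 | pay 104123 | balance=268229
5 | pay 91889 | balance=179961

179961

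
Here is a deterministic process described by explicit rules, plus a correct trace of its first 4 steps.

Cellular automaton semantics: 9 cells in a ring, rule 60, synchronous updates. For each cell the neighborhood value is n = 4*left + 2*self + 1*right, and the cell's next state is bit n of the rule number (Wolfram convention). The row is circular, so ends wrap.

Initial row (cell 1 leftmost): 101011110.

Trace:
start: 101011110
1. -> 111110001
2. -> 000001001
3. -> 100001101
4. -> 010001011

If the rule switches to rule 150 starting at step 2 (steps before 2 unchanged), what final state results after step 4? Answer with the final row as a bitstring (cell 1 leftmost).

100111011

(re-executing steps 2..4 under rule 150; state before step 2: 111110001)
2. -> 111101010
3. -> 011001010
4. -> 100111011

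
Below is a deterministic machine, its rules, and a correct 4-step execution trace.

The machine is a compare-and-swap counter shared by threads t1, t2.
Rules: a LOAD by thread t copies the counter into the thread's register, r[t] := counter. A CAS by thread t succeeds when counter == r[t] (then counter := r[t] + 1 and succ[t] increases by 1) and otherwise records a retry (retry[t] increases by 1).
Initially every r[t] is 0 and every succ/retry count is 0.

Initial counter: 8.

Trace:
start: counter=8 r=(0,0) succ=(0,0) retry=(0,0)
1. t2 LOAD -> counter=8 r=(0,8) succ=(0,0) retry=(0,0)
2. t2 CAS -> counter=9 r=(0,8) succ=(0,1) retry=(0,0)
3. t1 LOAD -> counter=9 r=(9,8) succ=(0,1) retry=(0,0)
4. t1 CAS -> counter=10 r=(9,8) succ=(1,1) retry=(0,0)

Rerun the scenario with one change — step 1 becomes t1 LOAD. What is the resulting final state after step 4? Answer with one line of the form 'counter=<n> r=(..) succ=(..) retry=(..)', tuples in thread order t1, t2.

counter=9 r=(8,0) succ=(1,0) retry=(0,1)

(re-executing from step 1 with the substitution; state before step 1: counter=8 r=(0,0) succ=(0,0) retry=(0,0))
1. t1 LOAD -> counter=8 r=(8,0) succ=(0,0) retry=(0,0)
2. t2 CAS -> counter=8 r=(8,0) succ=(0,0) retry=(0,1)
3. t1 LOAD -> counter=8 r=(8,0) succ=(0,0) retry=(0,1)
4. t1 CAS -> counter=9 r=(8,0) succ=(1,0) retry=(0,1)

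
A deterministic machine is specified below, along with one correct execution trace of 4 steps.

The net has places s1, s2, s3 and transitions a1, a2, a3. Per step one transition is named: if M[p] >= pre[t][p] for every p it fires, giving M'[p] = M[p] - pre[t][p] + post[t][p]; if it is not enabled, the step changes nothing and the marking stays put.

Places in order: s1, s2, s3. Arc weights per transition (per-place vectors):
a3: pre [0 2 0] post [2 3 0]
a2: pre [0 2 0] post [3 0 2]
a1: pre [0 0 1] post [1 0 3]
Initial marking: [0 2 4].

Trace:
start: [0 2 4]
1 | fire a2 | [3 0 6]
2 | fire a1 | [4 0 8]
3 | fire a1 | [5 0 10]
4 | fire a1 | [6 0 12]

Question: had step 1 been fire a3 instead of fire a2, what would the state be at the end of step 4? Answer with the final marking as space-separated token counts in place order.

5 3 10

(re-executing from step 1 with the substitution; state before step 1: [0 2 4])
1 | fire a3 | [2 3 4]
2 | fire a1 | [3 3 6]
3 | fire a1 | [4 3 8]
4 | fire a1 | [5 3 10]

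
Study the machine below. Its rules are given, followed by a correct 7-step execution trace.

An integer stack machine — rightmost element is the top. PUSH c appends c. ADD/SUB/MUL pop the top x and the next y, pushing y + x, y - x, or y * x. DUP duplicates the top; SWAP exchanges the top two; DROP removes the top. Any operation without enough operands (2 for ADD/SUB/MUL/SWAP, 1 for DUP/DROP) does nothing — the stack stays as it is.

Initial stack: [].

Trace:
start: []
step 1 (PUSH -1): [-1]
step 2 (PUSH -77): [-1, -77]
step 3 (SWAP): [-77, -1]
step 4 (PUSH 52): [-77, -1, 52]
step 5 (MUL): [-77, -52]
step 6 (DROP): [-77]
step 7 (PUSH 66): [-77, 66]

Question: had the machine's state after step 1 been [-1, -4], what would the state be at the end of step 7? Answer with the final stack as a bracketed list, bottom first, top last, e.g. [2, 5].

state after step 1 := [-1, -4]
step 2 (PUSH -77): [-1, -4, -77]
step 3 (SWAP): [-1, -77, -4]
step 4 (PUSH 52): [-1, -77, -4, 52]
step 5 (MUL): [-1, -77, -208]
step 6 (DROP): [-1, -77]
step 7 (PUSH 66): [-1, -77, 66]

[-1, -77, 66]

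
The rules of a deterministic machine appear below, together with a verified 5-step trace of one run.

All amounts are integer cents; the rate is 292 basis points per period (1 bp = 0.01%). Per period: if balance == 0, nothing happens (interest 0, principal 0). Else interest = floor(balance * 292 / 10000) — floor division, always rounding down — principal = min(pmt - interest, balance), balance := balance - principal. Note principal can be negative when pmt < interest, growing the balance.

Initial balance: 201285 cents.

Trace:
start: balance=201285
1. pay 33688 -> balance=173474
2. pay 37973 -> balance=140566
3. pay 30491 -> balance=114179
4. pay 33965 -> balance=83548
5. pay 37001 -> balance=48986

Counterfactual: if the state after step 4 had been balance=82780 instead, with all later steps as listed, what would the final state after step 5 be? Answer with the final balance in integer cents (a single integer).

48196

state after step 4 := balance=82780
5. pay 37001 -> balance=48196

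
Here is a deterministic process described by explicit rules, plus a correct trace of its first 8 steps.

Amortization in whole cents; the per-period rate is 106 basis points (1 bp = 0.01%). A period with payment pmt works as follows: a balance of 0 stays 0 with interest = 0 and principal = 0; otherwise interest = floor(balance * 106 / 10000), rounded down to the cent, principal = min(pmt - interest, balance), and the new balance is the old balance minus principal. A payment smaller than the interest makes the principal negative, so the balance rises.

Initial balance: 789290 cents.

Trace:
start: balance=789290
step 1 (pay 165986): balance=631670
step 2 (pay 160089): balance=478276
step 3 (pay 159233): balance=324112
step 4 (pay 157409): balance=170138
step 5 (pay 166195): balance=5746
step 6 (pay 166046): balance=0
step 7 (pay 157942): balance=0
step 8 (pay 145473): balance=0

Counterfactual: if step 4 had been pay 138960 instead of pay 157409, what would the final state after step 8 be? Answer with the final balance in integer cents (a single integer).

0

(re-executing from step 4 with the substitution; state before step 4: balance=324112)
step 4 (pay 138960): balance=188587
step 5 (pay 166195): balance=24391
step 6 (pay 166046): balance=0
step 7 (pay 157942): balance=0
step 8 (pay 145473): balance=0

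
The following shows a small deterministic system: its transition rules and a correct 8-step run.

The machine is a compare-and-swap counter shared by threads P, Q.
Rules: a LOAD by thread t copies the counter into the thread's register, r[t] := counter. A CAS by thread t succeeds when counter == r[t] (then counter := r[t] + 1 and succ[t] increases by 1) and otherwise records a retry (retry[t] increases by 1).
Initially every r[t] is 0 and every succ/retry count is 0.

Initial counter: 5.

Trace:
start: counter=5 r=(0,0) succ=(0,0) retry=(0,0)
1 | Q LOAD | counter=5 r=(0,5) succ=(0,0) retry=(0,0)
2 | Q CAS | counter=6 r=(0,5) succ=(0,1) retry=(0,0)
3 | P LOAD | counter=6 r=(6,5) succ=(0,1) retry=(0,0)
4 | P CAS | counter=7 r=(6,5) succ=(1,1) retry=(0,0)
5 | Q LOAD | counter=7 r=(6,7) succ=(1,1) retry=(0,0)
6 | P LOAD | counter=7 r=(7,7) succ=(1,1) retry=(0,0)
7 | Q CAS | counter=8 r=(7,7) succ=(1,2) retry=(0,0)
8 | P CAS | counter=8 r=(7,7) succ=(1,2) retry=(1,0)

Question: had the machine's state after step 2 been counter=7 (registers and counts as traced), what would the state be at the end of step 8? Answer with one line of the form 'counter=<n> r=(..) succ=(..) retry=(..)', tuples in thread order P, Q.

state after step 2 := counter=7 r=(0,5) succ=(0,1) retry=(0,0)
3 | P LOAD | counter=7 r=(7,5) succ=(0,1) retry=(0,0)
4 | P CAS | counter=8 r=(7,5) succ=(1,1) retry=(0,0)
5 | Q LOAD | counter=8 r=(7,8) succ=(1,1) retry=(0,0)
6 | P LOAD | counter=8 r=(8,8) succ=(1,1) retry=(0,0)
7 | Q CAS | counter=9 r=(8,8) succ=(1,2) retry=(0,0)
8 | P CAS | counter=9 r=(8,8) succ=(1,2) retry=(1,0)

counter=9 r=(8,8) succ=(1,2) retry=(1,0)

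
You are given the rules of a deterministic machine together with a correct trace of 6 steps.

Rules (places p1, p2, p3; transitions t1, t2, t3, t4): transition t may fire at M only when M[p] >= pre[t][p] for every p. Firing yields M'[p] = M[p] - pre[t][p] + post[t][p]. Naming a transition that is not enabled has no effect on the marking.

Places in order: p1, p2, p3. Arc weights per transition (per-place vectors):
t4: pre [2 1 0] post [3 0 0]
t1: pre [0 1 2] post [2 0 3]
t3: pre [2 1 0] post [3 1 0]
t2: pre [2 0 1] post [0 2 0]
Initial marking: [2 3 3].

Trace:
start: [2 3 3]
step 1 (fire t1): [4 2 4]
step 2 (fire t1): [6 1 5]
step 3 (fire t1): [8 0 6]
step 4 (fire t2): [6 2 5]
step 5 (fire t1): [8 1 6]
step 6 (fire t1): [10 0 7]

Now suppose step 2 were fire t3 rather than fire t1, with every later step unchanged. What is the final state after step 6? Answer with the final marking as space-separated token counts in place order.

9 1 6

(re-executing from step 2 with the substitution; state before step 2: [4 2 4])
step 2 (fire t3): [5 2 4]
step 3 (fire t1): [7 1 5]
step 4 (fire t2): [5 3 4]
step 5 (fire t1): [7 2 5]
step 6 (fire t1): [9 1 6]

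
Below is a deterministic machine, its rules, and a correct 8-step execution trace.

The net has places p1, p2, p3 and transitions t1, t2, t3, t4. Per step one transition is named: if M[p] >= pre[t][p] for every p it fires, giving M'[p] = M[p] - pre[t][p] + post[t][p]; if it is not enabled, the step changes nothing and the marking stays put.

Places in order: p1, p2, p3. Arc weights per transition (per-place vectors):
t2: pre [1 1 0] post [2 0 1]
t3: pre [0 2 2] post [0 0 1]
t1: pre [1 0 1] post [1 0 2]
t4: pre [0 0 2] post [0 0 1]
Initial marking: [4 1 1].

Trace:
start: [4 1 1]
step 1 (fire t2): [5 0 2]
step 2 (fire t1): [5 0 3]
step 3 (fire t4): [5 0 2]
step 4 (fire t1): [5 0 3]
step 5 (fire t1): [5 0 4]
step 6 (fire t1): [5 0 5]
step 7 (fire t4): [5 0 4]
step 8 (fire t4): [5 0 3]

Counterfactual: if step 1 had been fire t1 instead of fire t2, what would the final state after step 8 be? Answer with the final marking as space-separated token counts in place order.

4 1 3

(re-executing from step 1 with the substitution; state before step 1: [4 1 1])
step 1 (fire t1): [4 1 2]
step 2 (fire t1): [4 1 3]
step 3 (fire t4): [4 1 2]
step 4 (fire t1): [4 1 3]
step 5 (fire t1): [4 1 4]
step 6 (fire t1): [4 1 5]
step 7 (fire t4): [4 1 4]
step 8 (fire t4): [4 1 3]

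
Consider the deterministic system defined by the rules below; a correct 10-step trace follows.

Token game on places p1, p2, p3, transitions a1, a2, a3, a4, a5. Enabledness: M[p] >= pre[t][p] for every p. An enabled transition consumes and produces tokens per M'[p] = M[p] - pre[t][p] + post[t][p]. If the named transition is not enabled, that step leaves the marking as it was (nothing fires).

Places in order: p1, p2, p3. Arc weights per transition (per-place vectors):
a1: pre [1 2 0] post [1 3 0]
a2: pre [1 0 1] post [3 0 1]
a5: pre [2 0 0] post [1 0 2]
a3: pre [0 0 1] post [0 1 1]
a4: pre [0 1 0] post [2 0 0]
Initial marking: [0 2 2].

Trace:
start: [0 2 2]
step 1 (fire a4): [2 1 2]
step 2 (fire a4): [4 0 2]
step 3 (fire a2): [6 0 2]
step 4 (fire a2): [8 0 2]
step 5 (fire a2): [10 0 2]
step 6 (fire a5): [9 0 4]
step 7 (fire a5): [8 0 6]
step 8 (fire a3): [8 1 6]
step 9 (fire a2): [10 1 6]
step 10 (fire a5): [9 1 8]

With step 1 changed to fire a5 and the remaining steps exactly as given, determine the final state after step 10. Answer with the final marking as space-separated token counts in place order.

7 2 8

(re-executing from step 1 with the substitution; state before step 1: [0 2 2])
step 1 (fire a5): [0 2 2]
step 2 (fire a4): [2 1 2]
step 3 (fire a2): [4 1 2]
step 4 (fire a2): [6 1 2]
step 5 (fire a2): [8 1 2]
step 6 (fire a5): [7 1 4]
step 7 (fire a5): [6 1 6]
step 8 (fire a3): [6 2 6]
step 9 (fire a2): [8 2 6]
step 10 (fire a5): [7 2 8]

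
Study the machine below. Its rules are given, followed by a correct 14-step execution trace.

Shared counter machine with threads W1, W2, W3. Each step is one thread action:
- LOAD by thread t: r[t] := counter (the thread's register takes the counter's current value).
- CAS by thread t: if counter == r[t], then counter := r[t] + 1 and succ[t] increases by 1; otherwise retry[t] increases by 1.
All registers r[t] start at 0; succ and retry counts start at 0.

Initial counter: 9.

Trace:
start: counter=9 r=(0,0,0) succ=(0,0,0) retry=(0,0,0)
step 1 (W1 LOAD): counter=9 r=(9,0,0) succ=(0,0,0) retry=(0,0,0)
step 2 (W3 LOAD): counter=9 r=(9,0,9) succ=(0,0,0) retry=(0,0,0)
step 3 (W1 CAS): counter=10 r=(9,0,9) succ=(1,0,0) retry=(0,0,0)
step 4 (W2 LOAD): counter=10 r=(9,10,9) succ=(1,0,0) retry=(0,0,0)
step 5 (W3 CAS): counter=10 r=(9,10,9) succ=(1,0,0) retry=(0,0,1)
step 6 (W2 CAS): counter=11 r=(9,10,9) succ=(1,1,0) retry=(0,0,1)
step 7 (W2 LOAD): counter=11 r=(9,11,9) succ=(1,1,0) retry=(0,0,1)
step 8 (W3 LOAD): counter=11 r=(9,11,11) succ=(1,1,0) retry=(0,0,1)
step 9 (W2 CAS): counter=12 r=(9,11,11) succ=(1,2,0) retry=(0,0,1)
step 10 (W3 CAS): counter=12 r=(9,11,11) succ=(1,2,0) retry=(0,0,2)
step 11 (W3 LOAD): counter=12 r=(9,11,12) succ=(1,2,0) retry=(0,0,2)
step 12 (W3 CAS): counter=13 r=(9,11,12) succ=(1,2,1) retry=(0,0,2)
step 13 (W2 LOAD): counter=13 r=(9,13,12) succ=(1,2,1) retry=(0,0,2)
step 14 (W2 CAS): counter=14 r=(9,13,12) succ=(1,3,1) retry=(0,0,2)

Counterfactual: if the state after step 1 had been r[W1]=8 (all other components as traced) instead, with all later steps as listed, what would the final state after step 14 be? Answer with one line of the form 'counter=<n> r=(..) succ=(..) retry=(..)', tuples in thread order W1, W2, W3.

counter=13 r=(8,12,11) succ=(0,2,2) retry=(1,1,1)

state after step 1 := counter=9 r=(8,0,0) succ=(0,0,0) retry=(0,0,0)
step 2 (W3 LOAD): counter=9 r=(8,0,9) succ=(0,0,0) retry=(0,0,0)
step 3 (W1 CAS): counter=9 r=(8,0,9) succ=(0,0,0) retry=(1,0,0)
step 4 (W2 LOAD): counter=9 r=(8,9,9) succ=(0,0,0) retry=(1,0,0)
step 5 (W3 CAS): counter=10 r=(8,9,9) succ=(0,0,1) retry=(1,0,0)
step 6 (W2 CAS): counter=10 r=(8,9,9) succ=(0,0,1) retry=(1,1,0)
step 7 (W2 LOAD): counter=10 r=(8,10,9) succ=(0,0,1) retry=(1,1,0)
step 8 (W3 LOAD): counter=10 r=(8,10,10) succ=(0,0,1) retry=(1,1,0)
step 9 (W2 CAS): counter=11 r=(8,10,10) succ=(0,1,1) retry=(1,1,0)
step 10 (W3 CAS): counter=11 r=(8,10,10) succ=(0,1,1) retry=(1,1,1)
step 11 (W3 LOAD): counter=11 r=(8,10,11) succ=(0,1,1) retry=(1,1,1)
step 12 (W3 CAS): counter=12 r=(8,10,11) succ=(0,1,2) retry=(1,1,1)
step 13 (W2 LOAD): counter=12 r=(8,12,11) succ=(0,1,2) retry=(1,1,1)
step 14 (W2 CAS): counter=13 r=(8,12,11) succ=(0,2,2) retry=(1,1,1)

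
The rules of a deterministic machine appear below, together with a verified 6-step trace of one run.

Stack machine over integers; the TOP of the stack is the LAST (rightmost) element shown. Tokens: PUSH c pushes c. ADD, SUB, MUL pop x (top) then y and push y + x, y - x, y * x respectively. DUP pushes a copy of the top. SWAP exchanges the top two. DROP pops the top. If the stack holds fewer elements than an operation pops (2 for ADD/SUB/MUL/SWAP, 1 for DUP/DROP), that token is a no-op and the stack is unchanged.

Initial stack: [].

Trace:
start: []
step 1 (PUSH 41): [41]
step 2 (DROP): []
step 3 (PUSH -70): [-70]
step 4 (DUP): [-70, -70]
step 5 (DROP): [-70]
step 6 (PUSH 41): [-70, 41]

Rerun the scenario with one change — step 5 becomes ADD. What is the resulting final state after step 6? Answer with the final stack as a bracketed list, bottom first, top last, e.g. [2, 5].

(re-executing from step 5 with the substitution; state before step 5: [-70, -70])
step 5 (ADD): [-140]
step 6 (PUSH 41): [-140, 41]

[-140, 41]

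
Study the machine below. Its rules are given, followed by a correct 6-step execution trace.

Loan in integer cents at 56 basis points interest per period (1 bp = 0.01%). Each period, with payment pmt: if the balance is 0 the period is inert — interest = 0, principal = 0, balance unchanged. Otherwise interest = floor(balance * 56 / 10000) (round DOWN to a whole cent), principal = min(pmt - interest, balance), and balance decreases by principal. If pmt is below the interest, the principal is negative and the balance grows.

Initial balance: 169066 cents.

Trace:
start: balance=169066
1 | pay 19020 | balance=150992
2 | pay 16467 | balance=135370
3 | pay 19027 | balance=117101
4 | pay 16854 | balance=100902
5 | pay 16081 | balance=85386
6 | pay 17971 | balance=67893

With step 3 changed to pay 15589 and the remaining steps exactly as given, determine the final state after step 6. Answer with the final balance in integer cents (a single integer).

71389

(re-executing from step 3 with the substitution; state before step 3: balance=135370)
3 | pay 15589 | balance=120539
4 | pay 16854 | balance=104360
5 | pay 16081 | balance=88863
6 | pay 17971 | balance=71389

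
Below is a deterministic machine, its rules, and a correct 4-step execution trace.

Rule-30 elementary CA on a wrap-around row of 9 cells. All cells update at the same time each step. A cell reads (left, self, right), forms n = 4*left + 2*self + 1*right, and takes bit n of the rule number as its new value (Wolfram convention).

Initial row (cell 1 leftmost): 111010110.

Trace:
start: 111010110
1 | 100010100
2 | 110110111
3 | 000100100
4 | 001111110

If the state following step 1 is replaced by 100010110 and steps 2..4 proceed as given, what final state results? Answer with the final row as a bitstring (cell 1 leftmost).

011111100

state after step 1 := 100010110
2 | 110110100
3 | 100100111
4 | 011111100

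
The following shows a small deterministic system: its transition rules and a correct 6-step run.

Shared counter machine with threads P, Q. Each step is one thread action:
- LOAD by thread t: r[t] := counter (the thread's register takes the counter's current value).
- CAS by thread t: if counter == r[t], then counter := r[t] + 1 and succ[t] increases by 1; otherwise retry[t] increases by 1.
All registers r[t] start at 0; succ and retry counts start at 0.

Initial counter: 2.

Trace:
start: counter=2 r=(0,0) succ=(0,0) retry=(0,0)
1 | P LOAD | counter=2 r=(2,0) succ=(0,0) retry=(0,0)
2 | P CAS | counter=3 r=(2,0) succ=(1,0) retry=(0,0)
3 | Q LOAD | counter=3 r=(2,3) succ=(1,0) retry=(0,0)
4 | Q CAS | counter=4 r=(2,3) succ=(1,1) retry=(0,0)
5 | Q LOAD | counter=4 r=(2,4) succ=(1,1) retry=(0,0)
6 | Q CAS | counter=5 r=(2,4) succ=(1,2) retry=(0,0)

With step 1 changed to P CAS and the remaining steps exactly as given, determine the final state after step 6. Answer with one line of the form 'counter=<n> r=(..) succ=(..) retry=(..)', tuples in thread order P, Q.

counter=4 r=(0,3) succ=(0,2) retry=(2,0)

(re-executing from step 1 with the substitution; state before step 1: counter=2 r=(0,0) succ=(0,0) retry=(0,0))
1 | P CAS | counter=2 r=(0,0) succ=(0,0) retry=(1,0)
2 | P CAS | counter=2 r=(0,0) succ=(0,0) retry=(2,0)
3 | Q LOAD | counter=2 r=(0,2) succ=(0,0) retry=(2,0)
4 | Q CAS | counter=3 r=(0,2) succ=(0,1) retry=(2,0)
5 | Q LOAD | counter=3 r=(0,3) succ=(0,1) retry=(2,0)
6 | Q CAS | counter=4 r=(0,3) succ=(0,2) retry=(2,0)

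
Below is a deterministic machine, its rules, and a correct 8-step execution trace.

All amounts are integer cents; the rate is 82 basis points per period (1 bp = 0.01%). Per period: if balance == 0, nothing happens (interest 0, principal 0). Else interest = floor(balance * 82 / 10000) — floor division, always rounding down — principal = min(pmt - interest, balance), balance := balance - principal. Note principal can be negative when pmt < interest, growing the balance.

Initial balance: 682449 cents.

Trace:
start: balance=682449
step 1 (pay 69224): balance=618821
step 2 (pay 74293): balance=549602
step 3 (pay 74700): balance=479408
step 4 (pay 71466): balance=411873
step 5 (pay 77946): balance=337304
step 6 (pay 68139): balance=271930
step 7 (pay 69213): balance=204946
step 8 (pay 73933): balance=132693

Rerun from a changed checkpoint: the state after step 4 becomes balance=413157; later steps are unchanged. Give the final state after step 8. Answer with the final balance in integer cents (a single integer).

state after step 4 := balance=413157
step 5 (pay 77946): balance=338598
step 6 (pay 68139): balance=273235
step 7 (pay 69213): balance=206262
step 8 (pay 73933): balance=134020

134020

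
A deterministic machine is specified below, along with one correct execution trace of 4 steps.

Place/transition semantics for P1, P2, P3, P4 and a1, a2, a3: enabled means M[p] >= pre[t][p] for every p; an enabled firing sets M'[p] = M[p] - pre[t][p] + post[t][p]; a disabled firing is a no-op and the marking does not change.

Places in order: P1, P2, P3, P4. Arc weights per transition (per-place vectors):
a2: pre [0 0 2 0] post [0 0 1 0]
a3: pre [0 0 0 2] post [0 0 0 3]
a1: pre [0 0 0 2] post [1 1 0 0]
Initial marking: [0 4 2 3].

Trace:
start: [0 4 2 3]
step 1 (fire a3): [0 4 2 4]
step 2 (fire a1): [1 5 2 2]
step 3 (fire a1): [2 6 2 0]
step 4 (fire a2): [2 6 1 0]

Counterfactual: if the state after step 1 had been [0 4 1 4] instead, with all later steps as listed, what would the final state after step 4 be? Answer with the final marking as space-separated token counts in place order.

state after step 1 := [0 4 1 4]
step 2 (fire a1): [1 5 1 2]
step 3 (fire a1): [2 6 1 0]
step 4 (fire a2): [2 6 1 0]

2 6 1 0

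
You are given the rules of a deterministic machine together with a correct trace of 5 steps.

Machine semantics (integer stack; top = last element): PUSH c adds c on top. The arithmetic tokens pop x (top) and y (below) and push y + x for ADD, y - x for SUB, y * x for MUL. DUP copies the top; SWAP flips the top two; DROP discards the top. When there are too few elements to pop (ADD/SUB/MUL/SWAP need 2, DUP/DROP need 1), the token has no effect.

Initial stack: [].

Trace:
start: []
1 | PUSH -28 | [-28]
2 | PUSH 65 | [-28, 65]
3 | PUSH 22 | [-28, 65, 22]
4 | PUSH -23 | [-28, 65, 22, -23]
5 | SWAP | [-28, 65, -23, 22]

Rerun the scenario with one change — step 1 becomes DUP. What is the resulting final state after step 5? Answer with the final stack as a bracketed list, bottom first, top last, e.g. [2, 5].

(re-executing from step 1 with the substitution; state before step 1: [])
1 | DUP | []
2 | PUSH 65 | [65]
3 | PUSH 22 | [65, 22]
4 | PUSH -23 | [65, 22, -23]
5 | SWAP | [65, -23, 22]

[65, -23, 22]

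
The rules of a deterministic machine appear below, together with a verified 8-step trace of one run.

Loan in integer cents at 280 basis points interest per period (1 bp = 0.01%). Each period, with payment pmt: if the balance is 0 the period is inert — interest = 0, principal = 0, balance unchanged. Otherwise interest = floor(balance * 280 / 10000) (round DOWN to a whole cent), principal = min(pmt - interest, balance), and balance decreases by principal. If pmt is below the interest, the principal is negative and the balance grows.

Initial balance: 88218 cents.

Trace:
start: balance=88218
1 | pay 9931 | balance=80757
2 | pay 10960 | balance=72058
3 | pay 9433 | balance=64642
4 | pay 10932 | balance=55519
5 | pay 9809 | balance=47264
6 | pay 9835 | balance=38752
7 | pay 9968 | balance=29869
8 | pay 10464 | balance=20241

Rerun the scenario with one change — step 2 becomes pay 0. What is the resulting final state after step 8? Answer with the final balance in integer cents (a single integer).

33175

(re-executing from step 2 with the substitution; state before step 2: balance=80757)
2 | pay 0 | balance=83018
3 | pay 9433 | balance=75909
4 | pay 10932 | balance=67102
5 | pay 9809 | balance=59171
6 | pay 9835 | balance=50992
7 | pay 9968 | balance=42451
8 | pay 10464 | balance=33175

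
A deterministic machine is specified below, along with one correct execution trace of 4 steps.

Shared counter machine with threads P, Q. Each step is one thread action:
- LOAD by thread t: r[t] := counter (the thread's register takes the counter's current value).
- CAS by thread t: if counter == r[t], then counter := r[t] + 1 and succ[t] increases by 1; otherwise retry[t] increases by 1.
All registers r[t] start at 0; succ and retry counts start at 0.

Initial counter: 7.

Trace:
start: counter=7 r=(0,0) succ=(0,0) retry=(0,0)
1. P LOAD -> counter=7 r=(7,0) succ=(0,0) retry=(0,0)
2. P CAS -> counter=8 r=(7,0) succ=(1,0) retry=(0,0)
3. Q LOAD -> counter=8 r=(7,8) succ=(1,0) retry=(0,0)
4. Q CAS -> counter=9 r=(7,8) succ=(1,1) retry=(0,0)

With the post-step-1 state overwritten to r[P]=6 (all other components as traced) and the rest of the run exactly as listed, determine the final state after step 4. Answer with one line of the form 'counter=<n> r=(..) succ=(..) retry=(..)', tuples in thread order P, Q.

state after step 1 := counter=7 r=(6,0) succ=(0,0) retry=(0,0)
2. P CAS -> counter=7 r=(6,0) succ=(0,0) retry=(1,0)
3. Q LOAD -> counter=7 r=(6,7) succ=(0,0) retry=(1,0)
4. Q CAS -> counter=8 r=(6,7) succ=(0,1) retry=(1,0)

counter=8 r=(6,7) succ=(0,1) retry=(1,0)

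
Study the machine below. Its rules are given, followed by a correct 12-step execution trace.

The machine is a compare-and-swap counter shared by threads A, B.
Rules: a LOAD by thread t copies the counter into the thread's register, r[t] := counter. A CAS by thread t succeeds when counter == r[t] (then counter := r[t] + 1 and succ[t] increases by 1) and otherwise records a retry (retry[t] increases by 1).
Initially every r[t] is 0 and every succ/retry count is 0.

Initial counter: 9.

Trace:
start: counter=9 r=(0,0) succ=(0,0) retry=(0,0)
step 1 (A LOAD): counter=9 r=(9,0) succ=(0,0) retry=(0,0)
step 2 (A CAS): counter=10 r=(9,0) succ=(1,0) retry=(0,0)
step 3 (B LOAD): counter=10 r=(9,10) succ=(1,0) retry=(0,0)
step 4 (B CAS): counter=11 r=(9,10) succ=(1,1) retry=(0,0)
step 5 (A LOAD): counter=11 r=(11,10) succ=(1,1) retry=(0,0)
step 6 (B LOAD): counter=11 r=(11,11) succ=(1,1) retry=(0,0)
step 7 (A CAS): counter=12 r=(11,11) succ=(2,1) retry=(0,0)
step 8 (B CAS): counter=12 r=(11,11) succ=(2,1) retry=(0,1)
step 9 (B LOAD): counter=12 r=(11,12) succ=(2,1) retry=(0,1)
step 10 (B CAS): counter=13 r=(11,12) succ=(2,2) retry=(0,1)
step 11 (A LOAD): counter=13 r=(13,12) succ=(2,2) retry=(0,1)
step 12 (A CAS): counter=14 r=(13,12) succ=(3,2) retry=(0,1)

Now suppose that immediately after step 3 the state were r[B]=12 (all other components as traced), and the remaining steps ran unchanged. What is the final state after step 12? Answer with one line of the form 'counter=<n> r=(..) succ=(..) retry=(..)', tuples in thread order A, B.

counter=13 r=(12,11) succ=(3,1) retry=(0,2)

state after step 3 := counter=10 r=(9,12) succ=(1,0) retry=(0,0)
step 4 (B CAS): counter=10 r=(9,12) succ=(1,0) retry=(0,1)
step 5 (A LOAD): counter=10 r=(10,12) succ=(1,0) retry=(0,1)
step 6 (B LOAD): counter=10 r=(10,10) succ=(1,0) retry=(0,1)
step 7 (A CAS): counter=11 r=(10,10) succ=(2,0) retry=(0,1)
step 8 (B CAS): counter=11 r=(10,10) succ=(2,0) retry=(0,2)
step 9 (B LOAD): counter=11 r=(10,11) succ=(2,0) retry=(0,2)
step 10 (B CAS): counter=12 r=(10,11) succ=(2,1) retry=(0,2)
step 11 (A LOAD): counter=12 r=(12,11) succ=(2,1) retry=(0,2)
step 12 (A CAS): counter=13 r=(12,11) succ=(3,1) retry=(0,2)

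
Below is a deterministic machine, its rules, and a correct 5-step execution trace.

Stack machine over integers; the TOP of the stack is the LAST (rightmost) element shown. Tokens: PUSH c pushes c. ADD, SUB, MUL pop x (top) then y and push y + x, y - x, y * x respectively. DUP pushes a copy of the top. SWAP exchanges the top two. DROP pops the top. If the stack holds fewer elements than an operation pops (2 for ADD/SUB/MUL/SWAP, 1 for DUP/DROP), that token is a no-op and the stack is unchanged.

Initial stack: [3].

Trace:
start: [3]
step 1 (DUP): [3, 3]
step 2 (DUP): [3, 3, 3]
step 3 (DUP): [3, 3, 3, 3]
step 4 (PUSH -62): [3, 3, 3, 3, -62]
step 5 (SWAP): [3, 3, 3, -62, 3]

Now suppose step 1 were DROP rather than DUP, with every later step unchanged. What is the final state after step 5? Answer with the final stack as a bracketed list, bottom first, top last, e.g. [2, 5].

[-62]

(re-executing from step 1 with the substitution; state before step 1: [3])
step 1 (DROP): []
step 2 (DUP): []
step 3 (DUP): []
step 4 (PUSH -62): [-62]
step 5 (SWAP): [-62]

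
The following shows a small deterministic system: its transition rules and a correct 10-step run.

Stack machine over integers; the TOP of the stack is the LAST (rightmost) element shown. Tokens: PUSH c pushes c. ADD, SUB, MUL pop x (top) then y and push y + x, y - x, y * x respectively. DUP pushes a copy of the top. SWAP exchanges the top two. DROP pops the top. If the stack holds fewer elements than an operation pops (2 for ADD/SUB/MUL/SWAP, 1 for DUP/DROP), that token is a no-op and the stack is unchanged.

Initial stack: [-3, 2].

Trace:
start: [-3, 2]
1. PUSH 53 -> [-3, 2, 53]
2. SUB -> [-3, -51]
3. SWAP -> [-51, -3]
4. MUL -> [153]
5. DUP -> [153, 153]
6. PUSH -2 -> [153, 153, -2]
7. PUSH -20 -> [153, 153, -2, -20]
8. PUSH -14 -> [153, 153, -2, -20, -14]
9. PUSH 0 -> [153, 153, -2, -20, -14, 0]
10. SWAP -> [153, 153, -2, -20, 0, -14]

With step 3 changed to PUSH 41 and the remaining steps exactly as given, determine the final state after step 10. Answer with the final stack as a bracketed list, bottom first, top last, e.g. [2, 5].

[-3, -2091, -2091, -2, -20, 0, -14]

(re-executing from step 3 with the substitution; state before step 3: [-3, -51])
3. PUSH 41 -> [-3, -51, 41]
4. MUL -> [-3, -2091]
5. DUP -> [-3, -2091, -2091]
6. PUSH -2 -> [-3, -2091, -2091, -2]
7. PUSH -20 -> [-3, -2091, -2091, -2, -20]
8. PUSH -14 -> [-3, -2091, -2091, -2, -20, -14]
9. PUSH 0 -> [-3, -2091, -2091, -2, -20, -14, 0]
10. SWAP -> [-3, -2091, -2091, -2, -20, 0, -14]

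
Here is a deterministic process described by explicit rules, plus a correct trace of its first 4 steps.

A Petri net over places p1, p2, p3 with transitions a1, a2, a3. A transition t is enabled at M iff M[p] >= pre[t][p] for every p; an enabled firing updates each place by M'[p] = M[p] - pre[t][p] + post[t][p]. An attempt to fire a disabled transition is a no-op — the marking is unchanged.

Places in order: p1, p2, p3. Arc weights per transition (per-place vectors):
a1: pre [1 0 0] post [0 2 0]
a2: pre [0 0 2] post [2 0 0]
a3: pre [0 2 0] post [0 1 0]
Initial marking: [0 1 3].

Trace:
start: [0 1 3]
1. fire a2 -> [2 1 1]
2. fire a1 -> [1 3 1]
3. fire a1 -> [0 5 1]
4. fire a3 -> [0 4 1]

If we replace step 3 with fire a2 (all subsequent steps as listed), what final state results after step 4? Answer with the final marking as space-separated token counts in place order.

(re-executing from step 3 with the substitution; state before step 3: [1 3 1])
3. fire a2 -> [1 3 1]
4. fire a3 -> [1 2 1]

1 2 1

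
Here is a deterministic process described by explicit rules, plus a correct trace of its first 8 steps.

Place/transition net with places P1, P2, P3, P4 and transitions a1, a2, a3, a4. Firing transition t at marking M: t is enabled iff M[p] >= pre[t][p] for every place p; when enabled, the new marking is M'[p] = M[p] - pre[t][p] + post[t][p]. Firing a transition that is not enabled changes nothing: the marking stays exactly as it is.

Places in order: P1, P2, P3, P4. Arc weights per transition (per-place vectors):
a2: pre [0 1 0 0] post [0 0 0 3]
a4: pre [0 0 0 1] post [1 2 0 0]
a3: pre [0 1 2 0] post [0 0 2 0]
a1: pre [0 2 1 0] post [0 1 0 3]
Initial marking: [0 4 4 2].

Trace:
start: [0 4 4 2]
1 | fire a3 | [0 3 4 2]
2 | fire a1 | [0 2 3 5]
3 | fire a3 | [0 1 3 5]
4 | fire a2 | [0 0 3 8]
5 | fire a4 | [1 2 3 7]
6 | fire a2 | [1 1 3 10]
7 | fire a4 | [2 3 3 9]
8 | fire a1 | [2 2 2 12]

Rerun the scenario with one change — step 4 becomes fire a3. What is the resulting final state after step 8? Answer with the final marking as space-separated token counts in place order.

(re-executing from step 4 with the substitution; state before step 4: [0 1 3 5])
4 | fire a3 | [0 0 3 5]
5 | fire a4 | [1 2 3 4]
6 | fire a2 | [1 1 3 7]
7 | fire a4 | [2 3 3 6]
8 | fire a1 | [2 2 2 9]

2 2 2 9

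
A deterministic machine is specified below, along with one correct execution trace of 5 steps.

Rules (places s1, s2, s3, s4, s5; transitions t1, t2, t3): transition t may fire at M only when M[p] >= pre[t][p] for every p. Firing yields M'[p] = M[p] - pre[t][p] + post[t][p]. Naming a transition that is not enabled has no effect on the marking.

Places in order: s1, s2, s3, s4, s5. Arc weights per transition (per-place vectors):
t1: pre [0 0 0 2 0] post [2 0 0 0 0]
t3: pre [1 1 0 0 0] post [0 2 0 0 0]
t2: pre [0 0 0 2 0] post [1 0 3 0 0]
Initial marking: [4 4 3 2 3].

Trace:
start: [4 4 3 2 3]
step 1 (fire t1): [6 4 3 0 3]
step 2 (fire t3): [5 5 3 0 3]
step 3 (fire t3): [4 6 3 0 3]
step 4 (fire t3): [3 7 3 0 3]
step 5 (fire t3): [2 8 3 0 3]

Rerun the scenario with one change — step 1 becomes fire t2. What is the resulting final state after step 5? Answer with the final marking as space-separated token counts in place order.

1 8 6 0 3

(re-executing from step 1 with the substitution; state before step 1: [4 4 3 2 3])
step 1 (fire t2): [5 4 6 0 3]
step 2 (fire t3): [4 5 6 0 3]
step 3 (fire t3): [3 6 6 0 3]
step 4 (fire t3): [2 7 6 0 3]
step 5 (fire t3): [1 8 6 0 3]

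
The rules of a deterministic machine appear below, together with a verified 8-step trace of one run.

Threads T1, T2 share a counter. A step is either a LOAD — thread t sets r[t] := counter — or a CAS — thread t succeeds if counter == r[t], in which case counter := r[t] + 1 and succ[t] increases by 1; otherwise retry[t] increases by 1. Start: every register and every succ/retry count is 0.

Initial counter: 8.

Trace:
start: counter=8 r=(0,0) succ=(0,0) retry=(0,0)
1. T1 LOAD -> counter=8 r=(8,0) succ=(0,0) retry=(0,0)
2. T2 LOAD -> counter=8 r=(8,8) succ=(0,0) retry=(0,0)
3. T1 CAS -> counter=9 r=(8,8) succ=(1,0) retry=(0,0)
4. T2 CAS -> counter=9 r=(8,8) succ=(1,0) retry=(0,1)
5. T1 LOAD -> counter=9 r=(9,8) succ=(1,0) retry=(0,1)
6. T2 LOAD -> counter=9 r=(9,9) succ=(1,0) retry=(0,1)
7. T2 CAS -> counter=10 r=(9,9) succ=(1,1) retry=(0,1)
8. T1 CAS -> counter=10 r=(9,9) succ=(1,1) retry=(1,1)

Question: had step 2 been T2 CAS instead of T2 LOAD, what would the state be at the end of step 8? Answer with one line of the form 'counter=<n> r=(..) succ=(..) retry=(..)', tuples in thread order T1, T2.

counter=10 r=(9,9) succ=(1,1) retry=(1,2)

(re-executing from step 2 with the substitution; state before step 2: counter=8 r=(8,0) succ=(0,0) retry=(0,0))
2. T2 CAS -> counter=8 r=(8,0) succ=(0,0) retry=(0,1)
3. T1 CAS -> counter=9 r=(8,0) succ=(1,0) retry=(0,1)
4. T2 CAS -> counter=9 r=(8,0) succ=(1,0) retry=(0,2)
5. T1 LOAD -> counter=9 r=(9,0) succ=(1,0) retry=(0,2)
6. T2 LOAD -> counter=9 r=(9,9) succ=(1,0) retry=(0,2)
7. T2 CAS -> counter=10 r=(9,9) succ=(1,1) retry=(0,2)
8. T1 CAS -> counter=10 r=(9,9) succ=(1,1) retry=(1,2)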